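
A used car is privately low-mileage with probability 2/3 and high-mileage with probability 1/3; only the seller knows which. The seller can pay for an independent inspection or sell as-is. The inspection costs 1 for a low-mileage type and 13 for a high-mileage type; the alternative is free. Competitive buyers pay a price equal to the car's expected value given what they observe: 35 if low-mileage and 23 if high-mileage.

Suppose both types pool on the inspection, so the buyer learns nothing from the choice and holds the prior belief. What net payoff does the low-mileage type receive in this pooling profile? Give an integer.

Pooled price = 2/3·35 + 1/3·23 = 31.
low-mileage pays cost 1 for the inspection, so net payoff = 31 − 1 = 30.

30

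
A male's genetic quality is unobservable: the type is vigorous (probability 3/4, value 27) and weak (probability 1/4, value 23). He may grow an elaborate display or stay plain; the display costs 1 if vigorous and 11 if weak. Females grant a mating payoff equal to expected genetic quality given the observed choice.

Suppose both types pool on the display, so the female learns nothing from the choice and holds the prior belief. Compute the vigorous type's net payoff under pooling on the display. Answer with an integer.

Pooled mating payoff = 3/4·27 + 1/4·23 = 26.
vigorous pays cost 1 for the display, so net payoff = 26 − 1 = 25.

25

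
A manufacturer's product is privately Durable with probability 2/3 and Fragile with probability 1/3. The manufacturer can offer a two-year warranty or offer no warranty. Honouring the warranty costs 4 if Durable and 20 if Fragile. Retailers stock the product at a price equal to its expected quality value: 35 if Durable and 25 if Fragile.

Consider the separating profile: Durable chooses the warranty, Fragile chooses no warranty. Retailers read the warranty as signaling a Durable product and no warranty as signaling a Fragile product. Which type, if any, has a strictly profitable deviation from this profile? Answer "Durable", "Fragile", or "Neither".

The warranty pays 35; no warranty pays 25.
Durable: assigned the warranty, nets 35 − 4 = 31; deviating to no warranty nets 25.
Fragile: assigned no warranty, nets 25; deviating to the warranty nets 35 − 20 = 15.
Both types strictly prefer their assigned action; no profitable deviation.

Neither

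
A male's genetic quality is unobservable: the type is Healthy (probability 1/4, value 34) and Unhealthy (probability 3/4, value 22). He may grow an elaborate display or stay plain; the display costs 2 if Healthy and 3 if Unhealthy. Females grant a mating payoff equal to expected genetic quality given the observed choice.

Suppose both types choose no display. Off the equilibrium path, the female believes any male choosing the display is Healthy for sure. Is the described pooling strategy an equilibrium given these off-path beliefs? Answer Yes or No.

On path, the female holds the prior and pays 1/4·34 + 3/4·22 = 25. Off path (the display), believing Healthy, it pays 34.
Healthy: no display nets 25; the display nets 34 − 2 = 32. Healthy would deviate.
Unhealthy: no display nets 25; the display nets 34 − 3 = 31. Unhealthy would deviate.
A type deviates, so pooling fails.

No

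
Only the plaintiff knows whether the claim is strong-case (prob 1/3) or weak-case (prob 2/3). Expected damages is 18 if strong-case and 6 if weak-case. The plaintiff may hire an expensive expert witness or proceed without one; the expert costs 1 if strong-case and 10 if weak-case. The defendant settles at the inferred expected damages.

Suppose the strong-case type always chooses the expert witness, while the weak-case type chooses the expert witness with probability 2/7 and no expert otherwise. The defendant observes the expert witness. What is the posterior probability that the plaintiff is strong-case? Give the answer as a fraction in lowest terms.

P(the expert witness) = (1/3)·1 + (2/3)·(2/7) = 11/21.
By Bayes' rule, P(strong-case | the expert witness) = (1/3) / (11/21) = 7/11.

7/11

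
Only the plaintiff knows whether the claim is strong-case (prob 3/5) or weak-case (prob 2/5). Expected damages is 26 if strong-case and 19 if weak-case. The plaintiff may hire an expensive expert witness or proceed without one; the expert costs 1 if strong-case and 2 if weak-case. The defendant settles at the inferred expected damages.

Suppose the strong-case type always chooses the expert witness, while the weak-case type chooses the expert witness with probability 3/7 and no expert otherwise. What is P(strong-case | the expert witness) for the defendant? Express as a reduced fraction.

7/9

P(the expert witness) = (3/5)·1 + (2/5)·(3/7) = 27/35.
By Bayes' rule, P(strong-case | the expert witness) = (3/5) / (27/35) = 7/9.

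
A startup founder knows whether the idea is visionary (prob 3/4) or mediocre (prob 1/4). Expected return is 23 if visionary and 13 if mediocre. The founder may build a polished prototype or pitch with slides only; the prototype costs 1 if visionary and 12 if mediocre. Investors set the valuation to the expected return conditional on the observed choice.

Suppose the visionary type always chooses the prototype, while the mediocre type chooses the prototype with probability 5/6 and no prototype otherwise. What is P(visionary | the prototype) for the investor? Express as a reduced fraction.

P(the prototype) = (3/4)·1 + (1/4)·(5/6) = 23/24.
By Bayes' rule, P(visionary | the prototype) = (3/4) / (23/24) = 18/23.

18/23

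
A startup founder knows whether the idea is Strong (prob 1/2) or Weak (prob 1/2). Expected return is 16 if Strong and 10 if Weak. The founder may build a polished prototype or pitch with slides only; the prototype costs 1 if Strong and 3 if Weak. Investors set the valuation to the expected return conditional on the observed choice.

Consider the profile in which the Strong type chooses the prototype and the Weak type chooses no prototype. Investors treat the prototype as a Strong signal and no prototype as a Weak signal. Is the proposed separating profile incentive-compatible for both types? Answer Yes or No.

Under these beliefs, the prototype earns valuation 16 and no prototype earns valuation 10.
Strong: the prototype nets 16 − 1 = 15; no prototype nets 10. Strong prefers the prototype.
Weak: the prototype nets 16 − 3 = 13; no prototype nets 10. Weak would deviate to the prototype.
Weak has a profitable deviation, so the profile is not an equilibrium.

No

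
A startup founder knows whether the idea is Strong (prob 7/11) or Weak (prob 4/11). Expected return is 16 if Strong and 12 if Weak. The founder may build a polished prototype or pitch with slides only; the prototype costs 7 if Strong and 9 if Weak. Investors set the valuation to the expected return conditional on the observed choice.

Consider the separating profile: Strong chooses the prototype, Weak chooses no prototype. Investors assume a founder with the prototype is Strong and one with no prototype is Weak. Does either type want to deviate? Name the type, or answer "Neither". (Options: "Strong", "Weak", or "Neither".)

Strong

The prototype pays 16; no prototype pays 12.
Strong: assigned the prototype, nets 16 − 7 = 9; deviating to no prototype nets 12.
Weak: assigned no prototype, nets 12; deviating to the prototype nets 16 − 9 = 7.
The Strong type gains 3 by deviating.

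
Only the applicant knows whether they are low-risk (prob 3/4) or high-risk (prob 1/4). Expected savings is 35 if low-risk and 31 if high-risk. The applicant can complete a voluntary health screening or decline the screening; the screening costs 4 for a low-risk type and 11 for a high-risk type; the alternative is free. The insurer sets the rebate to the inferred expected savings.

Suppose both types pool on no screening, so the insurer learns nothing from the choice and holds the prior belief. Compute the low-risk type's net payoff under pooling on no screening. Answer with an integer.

Pooled rebate = 3/4·35 + 1/4·31 = 34.
low-risk pays no cost for no screening, so net payoff = 34.

34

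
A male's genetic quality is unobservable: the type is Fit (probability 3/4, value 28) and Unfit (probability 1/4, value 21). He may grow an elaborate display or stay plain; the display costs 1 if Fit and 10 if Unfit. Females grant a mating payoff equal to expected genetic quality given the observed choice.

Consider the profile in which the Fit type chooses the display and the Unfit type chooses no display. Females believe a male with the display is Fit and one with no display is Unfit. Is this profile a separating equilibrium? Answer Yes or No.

Yes

Under these beliefs, the display earns mating payoff 28 and no display earns mating payoff 21.
Fit: the display nets 28 − 1 = 27; no display nets 21. Fit prefers the display.
Unfit: the display nets 28 − 10 = 18; no display nets 21. Unfit prefers no display.
Neither type deviates, so the separating profile is an equilibrium.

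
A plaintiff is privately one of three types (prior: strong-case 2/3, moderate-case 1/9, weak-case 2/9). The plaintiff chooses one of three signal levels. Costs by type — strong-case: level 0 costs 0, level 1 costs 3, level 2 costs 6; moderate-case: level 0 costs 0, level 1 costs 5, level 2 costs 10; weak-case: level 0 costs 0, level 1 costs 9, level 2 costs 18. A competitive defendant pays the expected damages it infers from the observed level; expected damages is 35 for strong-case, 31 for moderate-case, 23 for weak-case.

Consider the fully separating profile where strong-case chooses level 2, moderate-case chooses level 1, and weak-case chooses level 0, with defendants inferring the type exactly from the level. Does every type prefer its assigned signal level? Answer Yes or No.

Yes

Separating settlements: level 2 → 35, level 1 → 31, level 0 → 23.
strong-case (assigned level 2): level 0: 23 − 0 = 23; level 1: 31 − 3 = 28; level 2: 35 − 6 = 29. strong-case stays.
moderate-case (assigned level 1): level 0: 23 − 0 = 23; level 1: 31 − 5 = 26; level 2: 35 − 10 = 25. moderate-case stays.
weak-case (assigned level 0): level 0: 23 − 0 = 23; level 1: 31 − 9 = 22; level 2: 35 − 18 = 17. weak-case stays.
Every type prefers its assigned level; separation holds.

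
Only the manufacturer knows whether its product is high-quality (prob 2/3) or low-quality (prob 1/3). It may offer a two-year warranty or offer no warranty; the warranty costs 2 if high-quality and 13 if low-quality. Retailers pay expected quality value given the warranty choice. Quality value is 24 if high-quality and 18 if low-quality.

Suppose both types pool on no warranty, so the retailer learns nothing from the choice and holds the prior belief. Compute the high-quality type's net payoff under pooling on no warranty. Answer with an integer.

22

Pooled price = 2/3·24 + 1/3·18 = 22.
high-quality pays no cost for no warranty, so net payoff = 22.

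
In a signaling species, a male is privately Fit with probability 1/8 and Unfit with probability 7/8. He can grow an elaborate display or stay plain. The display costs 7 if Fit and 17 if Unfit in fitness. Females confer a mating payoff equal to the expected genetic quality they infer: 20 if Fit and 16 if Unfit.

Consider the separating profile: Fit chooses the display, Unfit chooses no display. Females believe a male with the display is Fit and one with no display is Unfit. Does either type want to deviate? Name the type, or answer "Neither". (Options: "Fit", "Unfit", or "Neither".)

Fit

The display pays 20; no display pays 16.
Fit: assigned the display, nets 20 − 7 = 13; deviating to no display nets 16.
Unfit: assigned no display, nets 16; deviating to the display nets 20 − 17 = 3.
The Fit type gains 3 by deviating.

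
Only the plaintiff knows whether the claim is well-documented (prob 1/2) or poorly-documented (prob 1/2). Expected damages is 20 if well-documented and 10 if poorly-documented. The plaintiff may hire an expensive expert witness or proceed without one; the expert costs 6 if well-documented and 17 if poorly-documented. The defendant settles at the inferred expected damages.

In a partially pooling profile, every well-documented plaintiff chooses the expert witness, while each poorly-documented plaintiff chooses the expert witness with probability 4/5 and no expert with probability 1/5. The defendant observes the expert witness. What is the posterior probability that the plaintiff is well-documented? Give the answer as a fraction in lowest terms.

P(the expert witness) = (1/2)·1 + (1/2)·(4/5) = 9/10.
By Bayes' rule, P(well-documented | the expert witness) = (1/2) / (9/10) = 5/9.

5/9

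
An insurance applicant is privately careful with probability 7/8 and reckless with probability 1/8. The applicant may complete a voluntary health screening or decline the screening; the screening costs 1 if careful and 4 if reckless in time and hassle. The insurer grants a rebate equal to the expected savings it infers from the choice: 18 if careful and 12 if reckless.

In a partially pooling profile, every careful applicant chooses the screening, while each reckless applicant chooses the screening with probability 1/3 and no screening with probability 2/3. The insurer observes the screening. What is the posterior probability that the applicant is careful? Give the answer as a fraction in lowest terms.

P(the screening) = (7/8)·1 + (1/8)·(1/3) = 11/12.
By Bayes' rule, P(careful | the screening) = (7/8) / (11/12) = 21/22.

21/22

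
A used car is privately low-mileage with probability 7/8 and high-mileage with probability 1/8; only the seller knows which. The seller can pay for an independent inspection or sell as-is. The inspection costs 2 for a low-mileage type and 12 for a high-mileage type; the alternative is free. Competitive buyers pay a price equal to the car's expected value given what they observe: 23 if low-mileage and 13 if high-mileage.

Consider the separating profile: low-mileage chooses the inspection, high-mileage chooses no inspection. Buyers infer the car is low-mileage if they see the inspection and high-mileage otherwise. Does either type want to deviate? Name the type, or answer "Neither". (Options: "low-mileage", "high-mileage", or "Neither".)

Neither

The inspection pays 23; no inspection pays 13.
low-mileage: assigned the inspection, nets 23 − 2 = 21; deviating to no inspection nets 13.
high-mileage: assigned no inspection, nets 13; deviating to the inspection nets 23 − 12 = 11.
Both types strictly prefer their assigned action; no profitable deviation.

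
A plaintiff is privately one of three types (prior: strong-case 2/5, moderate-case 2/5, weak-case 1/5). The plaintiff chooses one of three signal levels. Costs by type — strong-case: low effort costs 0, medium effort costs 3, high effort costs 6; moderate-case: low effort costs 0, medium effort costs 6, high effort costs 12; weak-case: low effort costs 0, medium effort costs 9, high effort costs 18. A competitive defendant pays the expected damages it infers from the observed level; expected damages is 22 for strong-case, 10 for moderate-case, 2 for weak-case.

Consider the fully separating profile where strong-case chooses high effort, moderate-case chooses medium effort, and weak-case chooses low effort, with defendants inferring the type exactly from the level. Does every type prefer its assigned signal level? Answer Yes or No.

Separating settlements: high effort → 22, medium effort → 10, low effort → 2.
strong-case (assigned high effort): low effort: 2 − 0 = 2; medium effort: 10 − 3 = 7; high effort: 22 − 6 = 16. strong-case stays.
moderate-case (assigned medium effort): low effort: 2 − 0 = 2; medium effort: 10 − 6 = 4; high effort: 22 − 12 = 10. moderate-case prefers high effort.
weak-case (assigned low effort): low effort: 2 − 0 = 2; medium effort: 10 − 9 = 1; high effort: 22 − 18 = 4. weak-case prefers high effort.
At least one type deviates; the separating profile fails.

No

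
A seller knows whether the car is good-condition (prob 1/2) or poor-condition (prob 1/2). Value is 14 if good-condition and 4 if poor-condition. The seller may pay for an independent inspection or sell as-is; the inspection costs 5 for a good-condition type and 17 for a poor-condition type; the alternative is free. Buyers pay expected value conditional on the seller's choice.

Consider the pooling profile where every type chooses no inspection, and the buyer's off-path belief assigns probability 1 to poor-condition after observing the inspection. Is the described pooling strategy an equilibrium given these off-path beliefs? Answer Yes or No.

Yes

On path, the buyer holds the prior and pays 1/2·14 + 1/2·4 = 9. Off path (the inspection), believing poor-condition, it pays 4.
good-condition: no inspection nets 9; the inspection nets 4 − 5 = -1. good-condition stays.
poor-condition: no inspection nets 9; the inspection nets 4 − 17 = -13. poor-condition stays.
No type deviates, so pooling is sustained.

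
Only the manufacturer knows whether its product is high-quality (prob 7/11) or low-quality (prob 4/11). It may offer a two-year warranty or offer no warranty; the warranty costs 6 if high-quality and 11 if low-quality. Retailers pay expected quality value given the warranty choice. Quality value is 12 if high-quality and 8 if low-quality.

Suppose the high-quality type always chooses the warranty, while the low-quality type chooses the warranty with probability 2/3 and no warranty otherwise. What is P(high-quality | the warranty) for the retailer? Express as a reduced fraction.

P(the warranty) = (7/11)·1 + (4/11)·(2/3) = 29/33.
By Bayes' rule, P(high-quality | the warranty) = (7/11) / (29/33) = 21/29.

21/29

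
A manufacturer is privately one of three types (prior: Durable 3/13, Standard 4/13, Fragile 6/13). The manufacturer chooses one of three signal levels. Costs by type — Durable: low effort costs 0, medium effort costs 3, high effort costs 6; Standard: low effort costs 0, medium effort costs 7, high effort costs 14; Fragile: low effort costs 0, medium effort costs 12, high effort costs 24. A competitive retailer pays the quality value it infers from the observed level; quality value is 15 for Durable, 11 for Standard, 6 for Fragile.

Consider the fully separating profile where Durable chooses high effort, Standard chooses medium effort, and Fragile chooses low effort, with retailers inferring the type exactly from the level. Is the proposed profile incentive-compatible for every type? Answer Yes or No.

Separating prices: high effort → 15, medium effort → 11, low effort → 6.
Durable (assigned high effort): low effort: 6 − 0 = 6; medium effort: 11 − 3 = 8; high effort: 15 − 6 = 9. Durable stays.
Standard (assigned medium effort): low effort: 6 − 0 = 6; medium effort: 11 − 7 = 4; high effort: 15 − 14 = 1. Standard prefers low effort.
Fragile (assigned low effort): low effort: 6 − 0 = 6; medium effort: 11 − 12 = -1; high effort: 15 − 24 = -9. Fragile stays.
At least one type deviates; the separating profile fails.

No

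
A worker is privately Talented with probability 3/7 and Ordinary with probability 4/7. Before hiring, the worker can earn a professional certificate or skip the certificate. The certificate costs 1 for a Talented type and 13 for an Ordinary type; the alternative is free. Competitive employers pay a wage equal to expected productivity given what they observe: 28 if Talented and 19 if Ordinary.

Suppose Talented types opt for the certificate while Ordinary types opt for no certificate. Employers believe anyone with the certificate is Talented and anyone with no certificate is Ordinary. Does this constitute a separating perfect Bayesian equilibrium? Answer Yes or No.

Yes

Under these beliefs, the certificate earns wage 28 and no certificate earns wage 19.
Talented: the certificate nets 28 − 1 = 27; no certificate nets 19. Talented prefers the certificate.
Ordinary: the certificate nets 28 − 13 = 15; no certificate nets 19. Ordinary prefers no certificate.
Neither type deviates, so the separating profile is an equilibrium.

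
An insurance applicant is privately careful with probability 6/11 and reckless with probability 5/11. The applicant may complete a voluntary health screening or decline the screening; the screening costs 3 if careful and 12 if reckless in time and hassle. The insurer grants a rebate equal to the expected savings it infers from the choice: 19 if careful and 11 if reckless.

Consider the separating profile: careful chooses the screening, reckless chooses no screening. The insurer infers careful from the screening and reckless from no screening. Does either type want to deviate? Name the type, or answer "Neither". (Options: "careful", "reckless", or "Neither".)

Neither

The screening pays 19; no screening pays 11.
careful: assigned the screening, nets 19 − 3 = 16; deviating to no screening nets 11.
reckless: assigned no screening, nets 11; deviating to the screening nets 19 − 12 = 7.
Both types strictly prefer their assigned action; no profitable deviation.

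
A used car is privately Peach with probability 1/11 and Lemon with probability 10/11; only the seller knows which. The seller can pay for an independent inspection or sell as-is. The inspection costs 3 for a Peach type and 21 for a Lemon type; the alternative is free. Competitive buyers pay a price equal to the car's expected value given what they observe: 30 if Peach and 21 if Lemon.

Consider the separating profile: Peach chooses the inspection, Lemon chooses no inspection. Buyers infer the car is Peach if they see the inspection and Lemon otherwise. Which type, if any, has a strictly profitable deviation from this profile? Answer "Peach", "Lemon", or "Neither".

Neither

The inspection pays 30; no inspection pays 21.
Peach: assigned the inspection, nets 30 − 3 = 27; deviating to no inspection nets 21.
Lemon: assigned no inspection, nets 21; deviating to the inspection nets 30 − 21 = 9.
Both types strictly prefer their assigned action; no profitable deviation.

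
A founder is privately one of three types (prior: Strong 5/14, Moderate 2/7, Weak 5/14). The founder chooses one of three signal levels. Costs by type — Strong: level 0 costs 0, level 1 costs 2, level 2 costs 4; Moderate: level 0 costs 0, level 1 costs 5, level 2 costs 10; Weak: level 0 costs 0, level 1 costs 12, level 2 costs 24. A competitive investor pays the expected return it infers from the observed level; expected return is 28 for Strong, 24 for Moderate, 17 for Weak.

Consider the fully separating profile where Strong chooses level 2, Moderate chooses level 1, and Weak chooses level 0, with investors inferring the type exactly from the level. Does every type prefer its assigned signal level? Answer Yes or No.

Separating valuations: level 2 → 28, level 1 → 24, level 0 → 17.
Strong (assigned level 2): level 0: 17 − 0 = 17; level 1: 24 − 2 = 22; level 2: 28 − 4 = 24. Strong stays.
Moderate (assigned level 1): level 0: 17 − 0 = 17; level 1: 24 − 5 = 19; level 2: 28 − 10 = 18. Moderate stays.
Weak (assigned level 0): level 0: 17 − 0 = 17; level 1: 24 − 12 = 12; level 2: 28 − 24 = 4. Weak stays.
Every type prefers its assigned level; separation holds.

Yes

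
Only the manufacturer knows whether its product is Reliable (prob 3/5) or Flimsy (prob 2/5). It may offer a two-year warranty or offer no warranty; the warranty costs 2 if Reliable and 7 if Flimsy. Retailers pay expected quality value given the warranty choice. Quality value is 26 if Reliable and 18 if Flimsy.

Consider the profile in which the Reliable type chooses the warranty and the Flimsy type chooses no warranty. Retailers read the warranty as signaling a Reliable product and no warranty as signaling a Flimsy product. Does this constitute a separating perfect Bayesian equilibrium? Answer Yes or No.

Under these beliefs, the warranty earns price 26 and no warranty earns price 18.
Reliable: the warranty nets 26 − 2 = 24; no warranty nets 18. Reliable prefers the warranty.
Flimsy: the warranty nets 26 − 7 = 19; no warranty nets 18. Flimsy would deviate to the warranty.
Flimsy has a profitable deviation, so the profile is not an equilibrium.

No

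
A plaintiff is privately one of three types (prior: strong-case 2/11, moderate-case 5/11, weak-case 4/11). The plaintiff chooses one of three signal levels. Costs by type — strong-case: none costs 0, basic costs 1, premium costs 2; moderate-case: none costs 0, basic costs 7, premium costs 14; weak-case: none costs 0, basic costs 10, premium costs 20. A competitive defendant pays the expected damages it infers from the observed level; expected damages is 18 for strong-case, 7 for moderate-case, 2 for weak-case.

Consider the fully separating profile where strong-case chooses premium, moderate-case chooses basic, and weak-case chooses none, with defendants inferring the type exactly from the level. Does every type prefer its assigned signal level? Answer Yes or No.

No

Separating settlements: premium → 18, basic → 7, none → 2.
strong-case (assigned premium): none: 2 − 0 = 2; basic: 7 − 1 = 6; premium: 18 − 2 = 16. strong-case stays.
moderate-case (assigned basic): none: 2 − 0 = 2; basic: 7 − 7 = 0; premium: 18 − 14 = 4. moderate-case prefers premium.
weak-case (assigned none): none: 2 − 0 = 2; basic: 7 − 10 = -3; premium: 18 − 20 = -2. weak-case stays.
At least one type deviates; the separating profile fails.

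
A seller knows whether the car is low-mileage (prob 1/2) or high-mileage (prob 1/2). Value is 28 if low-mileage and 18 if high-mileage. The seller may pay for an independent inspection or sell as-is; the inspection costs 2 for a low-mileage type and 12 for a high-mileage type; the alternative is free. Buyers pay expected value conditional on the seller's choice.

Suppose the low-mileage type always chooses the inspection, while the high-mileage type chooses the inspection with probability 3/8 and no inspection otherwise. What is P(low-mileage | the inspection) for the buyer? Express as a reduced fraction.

8/11

P(the inspection) = (1/2)·1 + (1/2)·(3/8) = 11/16.
By Bayes' rule, P(low-mileage | the inspection) = (1/2) / (11/16) = 8/11.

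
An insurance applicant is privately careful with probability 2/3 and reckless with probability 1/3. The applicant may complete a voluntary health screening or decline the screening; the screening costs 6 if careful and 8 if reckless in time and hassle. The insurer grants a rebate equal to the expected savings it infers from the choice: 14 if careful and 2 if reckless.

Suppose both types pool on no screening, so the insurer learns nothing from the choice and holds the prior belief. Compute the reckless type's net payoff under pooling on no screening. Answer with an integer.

Pooled rebate = 2/3·14 + 1/3·2 = 10.
reckless pays no cost for no screening, so net payoff = 10.

10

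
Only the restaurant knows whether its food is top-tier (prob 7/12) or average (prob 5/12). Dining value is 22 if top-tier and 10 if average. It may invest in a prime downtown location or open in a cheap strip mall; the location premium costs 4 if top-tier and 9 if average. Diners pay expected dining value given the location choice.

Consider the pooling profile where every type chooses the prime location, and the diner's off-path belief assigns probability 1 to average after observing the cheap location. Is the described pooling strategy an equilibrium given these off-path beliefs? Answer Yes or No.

No

On path, the diner holds the prior and pays 7/12·22 + 5/12·10 = 17. Off path (the cheap location), believing average, it pays 10.
top-tier: the prime location nets 17 − 4 = 13; the cheap location nets 10. top-tier stays.
average: the prime location nets 17 − 9 = 8; the cheap location nets 10. average would deviate.
A type deviates, so pooling fails.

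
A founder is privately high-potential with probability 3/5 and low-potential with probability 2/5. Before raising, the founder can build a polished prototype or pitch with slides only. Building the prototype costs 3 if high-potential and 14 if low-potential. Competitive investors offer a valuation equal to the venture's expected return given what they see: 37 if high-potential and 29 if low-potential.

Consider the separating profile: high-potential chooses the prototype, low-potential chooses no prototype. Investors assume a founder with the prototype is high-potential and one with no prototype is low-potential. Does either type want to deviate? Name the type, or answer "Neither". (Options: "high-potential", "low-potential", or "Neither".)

The prototype pays 37; no prototype pays 29.
high-potential: assigned the prototype, nets 37 − 3 = 34; deviating to no prototype nets 29.
low-potential: assigned no prototype, nets 29; deviating to the prototype nets 37 − 14 = 23.
Both types strictly prefer their assigned action; no profitable deviation.

Neither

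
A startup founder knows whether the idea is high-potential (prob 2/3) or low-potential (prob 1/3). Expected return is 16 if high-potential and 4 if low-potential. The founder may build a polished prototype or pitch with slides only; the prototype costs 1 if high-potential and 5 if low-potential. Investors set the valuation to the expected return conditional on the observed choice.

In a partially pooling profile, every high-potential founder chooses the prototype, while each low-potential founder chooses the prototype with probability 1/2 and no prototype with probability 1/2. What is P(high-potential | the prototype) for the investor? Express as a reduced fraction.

P(the prototype) = (2/3)·1 + (1/3)·(1/2) = 5/6.
By Bayes' rule, P(high-potential | the prototype) = (2/3) / (5/6) = 4/5.

4/5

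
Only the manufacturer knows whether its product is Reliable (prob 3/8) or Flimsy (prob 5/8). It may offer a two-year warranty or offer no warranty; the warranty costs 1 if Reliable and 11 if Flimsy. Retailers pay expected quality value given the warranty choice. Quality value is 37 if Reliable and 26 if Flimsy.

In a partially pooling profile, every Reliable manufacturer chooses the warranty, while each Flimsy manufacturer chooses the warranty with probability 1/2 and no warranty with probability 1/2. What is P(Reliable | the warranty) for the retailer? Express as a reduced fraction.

6/11

P(the warranty) = (3/8)·1 + (5/8)·(1/2) = 11/16.
By Bayes' rule, P(Reliable | the warranty) = (3/8) / (11/16) = 6/11.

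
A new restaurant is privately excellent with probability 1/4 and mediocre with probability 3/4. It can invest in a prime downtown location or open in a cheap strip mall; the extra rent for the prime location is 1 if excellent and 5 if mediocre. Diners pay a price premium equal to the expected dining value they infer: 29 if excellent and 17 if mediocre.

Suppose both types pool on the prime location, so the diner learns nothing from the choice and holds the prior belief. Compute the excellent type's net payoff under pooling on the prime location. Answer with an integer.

19

Pooled price premium = 1/4·29 + 3/4·17 = 20.
excellent pays cost 1 for the prime location, so net payoff = 20 − 1 = 19.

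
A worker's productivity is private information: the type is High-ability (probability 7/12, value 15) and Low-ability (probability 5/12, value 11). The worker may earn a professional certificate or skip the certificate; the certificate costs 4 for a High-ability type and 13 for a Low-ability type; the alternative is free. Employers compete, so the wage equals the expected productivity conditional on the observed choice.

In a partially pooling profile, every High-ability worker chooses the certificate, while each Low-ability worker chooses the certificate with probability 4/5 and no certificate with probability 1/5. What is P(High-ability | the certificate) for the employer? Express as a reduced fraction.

P(the certificate) = (7/12)·1 + (5/12)·(4/5) = 11/12.
By Bayes' rule, P(High-ability | the certificate) = (7/12) / (11/12) = 7/11.

7/11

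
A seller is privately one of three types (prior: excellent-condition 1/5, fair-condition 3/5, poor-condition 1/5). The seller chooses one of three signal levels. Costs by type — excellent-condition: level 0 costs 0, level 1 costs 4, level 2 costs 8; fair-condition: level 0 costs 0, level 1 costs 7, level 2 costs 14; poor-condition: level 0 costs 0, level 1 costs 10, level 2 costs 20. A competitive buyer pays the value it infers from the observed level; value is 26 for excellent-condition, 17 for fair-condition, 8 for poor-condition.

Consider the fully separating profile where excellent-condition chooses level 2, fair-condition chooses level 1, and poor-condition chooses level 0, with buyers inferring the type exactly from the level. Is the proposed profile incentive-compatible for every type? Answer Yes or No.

No

Separating prices: level 2 → 26, level 1 → 17, level 0 → 8.
excellent-condition (assigned level 2): level 0: 8 − 0 = 8; level 1: 17 − 4 = 13; level 2: 26 − 8 = 18. excellent-condition stays.
fair-condition (assigned level 1): level 0: 8 − 0 = 8; level 1: 17 − 7 = 10; level 2: 26 − 14 = 12. fair-condition prefers level 2.
poor-condition (assigned level 0): level 0: 8 − 0 = 8; level 1: 17 − 10 = 7; level 2: 26 − 20 = 6. poor-condition stays.
At least one type deviates; the separating profile fails.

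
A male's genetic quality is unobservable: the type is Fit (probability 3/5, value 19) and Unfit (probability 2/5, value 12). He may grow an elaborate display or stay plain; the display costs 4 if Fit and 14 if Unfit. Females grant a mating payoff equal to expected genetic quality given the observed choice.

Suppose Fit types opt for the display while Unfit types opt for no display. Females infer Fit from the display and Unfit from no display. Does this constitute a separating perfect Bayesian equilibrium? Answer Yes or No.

Under these beliefs, the display earns mating payoff 19 and no display earns mating payoff 12.
Fit: the display nets 19 − 4 = 15; no display nets 12. Fit prefers the display.
Unfit: the display nets 19 − 14 = 5; no display nets 12. Unfit prefers no display.
Neither type deviates, so the separating profile is an equilibrium.

Yes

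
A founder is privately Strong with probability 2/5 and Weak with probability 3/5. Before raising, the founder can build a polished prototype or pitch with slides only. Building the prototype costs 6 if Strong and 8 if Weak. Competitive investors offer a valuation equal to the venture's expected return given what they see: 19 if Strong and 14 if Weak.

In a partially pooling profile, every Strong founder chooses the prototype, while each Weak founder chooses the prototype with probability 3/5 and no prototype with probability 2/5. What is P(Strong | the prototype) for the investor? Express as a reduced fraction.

P(the prototype) = (2/5)·1 + (3/5)·(3/5) = 19/25.
By Bayes' rule, P(Strong | the prototype) = (2/5) / (19/25) = 10/19.

10/19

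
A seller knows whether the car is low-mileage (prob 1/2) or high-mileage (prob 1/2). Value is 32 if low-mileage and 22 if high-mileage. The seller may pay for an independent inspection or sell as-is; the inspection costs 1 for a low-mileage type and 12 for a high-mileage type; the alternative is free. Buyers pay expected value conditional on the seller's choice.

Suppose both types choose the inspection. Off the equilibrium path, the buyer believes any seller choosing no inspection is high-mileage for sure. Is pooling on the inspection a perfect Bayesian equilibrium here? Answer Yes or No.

No

On path, the buyer holds the prior and pays 1/2·32 + 1/2·22 = 27. Off path (no inspection), believing high-mileage, it pays 22.
low-mileage: the inspection nets 27 − 1 = 26; no inspection nets 22. low-mileage stays.
high-mileage: the inspection nets 27 − 12 = 15; no inspection nets 22. high-mileage would deviate.
A type deviates, so pooling fails.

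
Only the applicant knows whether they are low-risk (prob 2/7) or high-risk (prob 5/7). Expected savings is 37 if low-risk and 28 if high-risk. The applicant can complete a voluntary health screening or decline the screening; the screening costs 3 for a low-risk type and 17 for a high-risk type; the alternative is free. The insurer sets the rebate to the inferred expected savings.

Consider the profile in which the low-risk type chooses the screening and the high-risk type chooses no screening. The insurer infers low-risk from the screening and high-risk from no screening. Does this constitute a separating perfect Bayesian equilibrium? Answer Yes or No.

Yes

Under these beliefs, the screening earns rebate 37 and no screening earns rebate 28.
low-risk: the screening nets 37 − 3 = 34; no screening nets 28. low-risk prefers the screening.
high-risk: the screening nets 37 − 17 = 20; no screening nets 28. high-risk prefers no screening.
Neither type deviates, so the separating profile is an equilibrium.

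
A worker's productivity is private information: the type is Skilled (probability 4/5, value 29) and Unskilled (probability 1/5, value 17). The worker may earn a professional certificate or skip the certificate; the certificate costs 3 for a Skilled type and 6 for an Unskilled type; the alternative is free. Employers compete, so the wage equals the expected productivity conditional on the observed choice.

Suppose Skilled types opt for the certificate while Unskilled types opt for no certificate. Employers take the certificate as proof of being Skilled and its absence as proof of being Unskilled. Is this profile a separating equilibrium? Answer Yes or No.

No

Under these beliefs, the certificate earns wage 29 and no certificate earns wage 17.
Skilled: the certificate nets 29 − 3 = 26; no certificate nets 17. Skilled prefers the certificate.
Unskilled: the certificate nets 29 − 6 = 23; no certificate nets 17. Unskilled would deviate to the certificate.
Unskilled has a profitable deviation, so the profile is not an equilibrium.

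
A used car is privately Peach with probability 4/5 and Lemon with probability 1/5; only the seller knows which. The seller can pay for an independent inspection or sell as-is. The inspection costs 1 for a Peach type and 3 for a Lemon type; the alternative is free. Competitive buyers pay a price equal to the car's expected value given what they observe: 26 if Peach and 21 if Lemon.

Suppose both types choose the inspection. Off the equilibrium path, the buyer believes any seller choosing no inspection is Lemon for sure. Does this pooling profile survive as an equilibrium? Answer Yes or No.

On path, the buyer holds the prior and pays 4/5·26 + 1/5·21 = 25. Off path (no inspection), believing Lemon, it pays 21.
Peach: the inspection nets 25 − 1 = 24; no inspection nets 21. Peach stays.
Lemon: the inspection nets 25 − 3 = 22; no inspection nets 21. Lemon stays.
No type deviates, so pooling is sustained.

Yes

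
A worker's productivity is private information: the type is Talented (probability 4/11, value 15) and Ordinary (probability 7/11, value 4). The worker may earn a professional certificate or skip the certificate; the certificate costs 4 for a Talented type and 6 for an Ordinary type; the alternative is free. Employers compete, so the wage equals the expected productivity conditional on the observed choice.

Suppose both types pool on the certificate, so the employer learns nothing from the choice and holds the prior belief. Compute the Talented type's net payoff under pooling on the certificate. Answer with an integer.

Pooled wage = 4/11·15 + 7/11·4 = 8.
Talented pays cost 4 for the certificate, so net payoff = 8 − 4 = 4.

4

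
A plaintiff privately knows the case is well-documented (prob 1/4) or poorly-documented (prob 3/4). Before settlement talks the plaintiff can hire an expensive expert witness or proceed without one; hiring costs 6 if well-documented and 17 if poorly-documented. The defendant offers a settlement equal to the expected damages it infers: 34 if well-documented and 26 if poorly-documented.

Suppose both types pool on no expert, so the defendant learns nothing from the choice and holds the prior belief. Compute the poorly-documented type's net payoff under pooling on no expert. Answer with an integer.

Pooled settlement = 1/4·34 + 3/4·26 = 28.
poorly-documented pays no cost for no expert, so net payoff = 28.

28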